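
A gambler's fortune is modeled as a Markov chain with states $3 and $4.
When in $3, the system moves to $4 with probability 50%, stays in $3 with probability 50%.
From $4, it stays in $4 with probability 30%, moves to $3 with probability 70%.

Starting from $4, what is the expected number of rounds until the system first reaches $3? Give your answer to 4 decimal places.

Let t(s) be the expected number of rounds to first reach $3 from state s, with t($3) = 0. Conditioning on the first round:
t($4) = 1 + 0.3·t($4)
Solving: t($4) = 1.4286.
Expected rounds from $4 to $3: 1.4286.

1.4286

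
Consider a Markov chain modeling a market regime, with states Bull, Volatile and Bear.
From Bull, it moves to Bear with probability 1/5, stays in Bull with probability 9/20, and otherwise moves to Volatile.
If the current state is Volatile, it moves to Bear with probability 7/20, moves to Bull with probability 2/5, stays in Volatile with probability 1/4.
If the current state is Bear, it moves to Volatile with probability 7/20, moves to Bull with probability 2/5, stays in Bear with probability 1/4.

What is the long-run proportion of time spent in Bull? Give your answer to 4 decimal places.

0.4211

Let the stationary distribution be π with π = πP and π_1 + π_2 + π_3 = 1.
π_1 = 0.45·π_1 + 0.4·π_2 + 0.4·π_3
π_2 = 0.35·π_1 + 0.25·π_2 + 0.35·π_3
Solving with the normalization constraint gives π = (0.4211, 0.3182, 0.2608).
So the stationary probability of Bull is 0.4211.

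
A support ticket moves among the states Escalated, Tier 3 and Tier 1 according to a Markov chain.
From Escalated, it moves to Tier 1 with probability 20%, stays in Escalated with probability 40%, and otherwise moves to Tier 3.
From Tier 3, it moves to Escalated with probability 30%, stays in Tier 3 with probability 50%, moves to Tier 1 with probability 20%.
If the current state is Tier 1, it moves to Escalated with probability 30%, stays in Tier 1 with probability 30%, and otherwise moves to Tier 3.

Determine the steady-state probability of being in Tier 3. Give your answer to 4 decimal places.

0.4444

Let the stationary distribution be π with π = πP and π_1 + π_2 + π_3 = 1.
π_1 = 0.4·π_1 + 0.3·π_2 + 0.3·π_3
π_2 = 0.4·π_1 + 0.5·π_2 + 0.4·π_3
Solving with the normalization constraint gives π = (0.3333, 0.4444, 0.2222).
So the stationary probability of Tier 3 is 0.4444.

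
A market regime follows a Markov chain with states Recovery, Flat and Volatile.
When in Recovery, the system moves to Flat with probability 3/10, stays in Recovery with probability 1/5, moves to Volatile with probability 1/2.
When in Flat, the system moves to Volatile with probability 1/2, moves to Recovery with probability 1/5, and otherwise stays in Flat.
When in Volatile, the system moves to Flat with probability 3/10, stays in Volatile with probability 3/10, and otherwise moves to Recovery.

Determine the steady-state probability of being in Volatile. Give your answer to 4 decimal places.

Let the stationary distribution be π with π = πP and π_1 + π_2 + π_3 = 1.
π_1 = 0.2·π_1 + 0.2·π_2 + 0.4·π_3
π_2 = 0.3·π_1 + 0.3·π_2 + 0.3·π_3
Solving with the normalization constraint gives π = (0.2833, 0.3000, 0.4167).
So the stationary probability of Volatile is 0.4167.

0.4167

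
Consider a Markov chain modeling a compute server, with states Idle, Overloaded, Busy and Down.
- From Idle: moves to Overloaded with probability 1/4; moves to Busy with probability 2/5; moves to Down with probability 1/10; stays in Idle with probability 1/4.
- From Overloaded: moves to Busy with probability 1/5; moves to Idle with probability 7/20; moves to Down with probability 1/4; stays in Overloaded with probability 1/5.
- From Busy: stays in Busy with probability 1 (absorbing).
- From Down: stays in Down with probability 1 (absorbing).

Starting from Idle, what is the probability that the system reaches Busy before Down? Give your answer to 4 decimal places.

Let h(s) be the probability of absorption at Busy starting from transient state s. Then h(Busy) = 1 and h(Down) = 0. By first-step analysis:
h(Idle) = 0.25·h(Idle) + 0.25·h(Overloaded) + 0.4·1 + 0.1·0
h(Overloaded) = 0.35·h(Idle) + 0.2·h(Overloaded) + 0.2·1 + 0.25·0
Solving: h(Idle) = 0.7220, h(Overloaded) = 0.5659.
Starting from Idle, the probability is 0.7220.

0.7220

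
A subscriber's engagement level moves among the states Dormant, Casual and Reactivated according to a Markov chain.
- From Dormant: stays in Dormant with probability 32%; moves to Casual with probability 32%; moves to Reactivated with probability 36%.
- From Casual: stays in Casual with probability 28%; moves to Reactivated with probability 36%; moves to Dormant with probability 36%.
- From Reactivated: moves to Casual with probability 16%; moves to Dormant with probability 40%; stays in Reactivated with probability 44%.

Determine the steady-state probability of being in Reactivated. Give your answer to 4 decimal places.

Let the stationary distribution be π with π = πP and π_1 + π_2 + π_3 = 1.
π_1 = 0.32·π_1 + 0.36·π_2 + 0.4·π_3
π_2 = 0.32·π_1 + 0.28·π_2 + 0.16·π_3
Solving with the normalization constraint gives π = (0.3612, 0.2475, 0.3913).
So the stationary probability of Reactivated is 0.3913.

0.3913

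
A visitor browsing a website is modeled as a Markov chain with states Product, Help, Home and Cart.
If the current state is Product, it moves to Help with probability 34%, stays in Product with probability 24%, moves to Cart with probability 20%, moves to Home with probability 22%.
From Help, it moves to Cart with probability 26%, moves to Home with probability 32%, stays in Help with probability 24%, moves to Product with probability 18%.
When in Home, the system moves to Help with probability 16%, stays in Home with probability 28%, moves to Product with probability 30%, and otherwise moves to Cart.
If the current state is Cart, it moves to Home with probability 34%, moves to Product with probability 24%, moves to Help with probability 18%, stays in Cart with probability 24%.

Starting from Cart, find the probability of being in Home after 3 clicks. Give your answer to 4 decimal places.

Propagate the distribution vector 3 clicks from Cart.
After 0 clicks: (0.0000, 0.0000, 0.0000, 1.0000)
After 1 click: (0.2400, 0.1800, 0.3400, 0.2400)
After 2 clicks: (0.2496, 0.2224, 0.2872, 0.2408)
After 3 clicks: (0.2439, 0.2275, 0.2884, 0.2402)
P(in Home after 3 clicks) = 0.2884

0.2884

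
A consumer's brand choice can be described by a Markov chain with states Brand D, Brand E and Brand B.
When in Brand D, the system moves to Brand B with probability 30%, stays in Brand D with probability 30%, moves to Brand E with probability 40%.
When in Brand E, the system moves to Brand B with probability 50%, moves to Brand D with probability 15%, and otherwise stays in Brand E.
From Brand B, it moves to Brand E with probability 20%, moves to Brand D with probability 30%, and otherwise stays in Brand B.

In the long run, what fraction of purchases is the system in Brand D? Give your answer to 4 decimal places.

Let the stationary distribution be π with π = πP and π_1 + π_2 + π_3 = 1.
π_1 = 0.3·π_1 + 0.15·π_2 + 0.3·π_3
π_2 = 0.4·π_1 + 0.35·π_2 + 0.2·π_3
Solving with the normalization constraint gives π = (0.2557, 0.2955, 0.4489).
So the stationary probability of Brand D is 0.2557.

0.2557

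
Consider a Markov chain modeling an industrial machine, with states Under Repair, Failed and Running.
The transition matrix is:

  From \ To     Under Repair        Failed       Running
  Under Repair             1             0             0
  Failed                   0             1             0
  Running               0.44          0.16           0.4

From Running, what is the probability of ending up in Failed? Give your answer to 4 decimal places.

0.2667

Let h(s) be the probability of absorption at Failed starting from transient state s. Then h(Failed) = 1 and h(Under Repair) = 0. By first-step analysis:
h(Running) = 0.44·0 + 0.16·1 + 0.4·h(Running)
Solving: h(Running) = 0.2667.
Starting from Running, the probability is 0.2667.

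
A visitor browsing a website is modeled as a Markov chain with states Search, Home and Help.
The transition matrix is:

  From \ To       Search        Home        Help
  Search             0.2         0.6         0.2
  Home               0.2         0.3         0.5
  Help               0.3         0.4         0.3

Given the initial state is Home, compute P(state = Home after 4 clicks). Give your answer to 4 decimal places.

0.4059

Propagate the distribution vector 4 clicks from Home.
After 0 clicks: (0.0000, 1.0000, 0.0000)
After 1 click: (0.2000, 0.3000, 0.5000)
After 2 clicks: (0.2500, 0.4100, 0.3400)
After 3 clicks: (0.2340, 0.4090, 0.3570)
After 4 clicks: (0.2357, 0.4059, 0.3584)
P(in Home after 4 clicks) = 0.4059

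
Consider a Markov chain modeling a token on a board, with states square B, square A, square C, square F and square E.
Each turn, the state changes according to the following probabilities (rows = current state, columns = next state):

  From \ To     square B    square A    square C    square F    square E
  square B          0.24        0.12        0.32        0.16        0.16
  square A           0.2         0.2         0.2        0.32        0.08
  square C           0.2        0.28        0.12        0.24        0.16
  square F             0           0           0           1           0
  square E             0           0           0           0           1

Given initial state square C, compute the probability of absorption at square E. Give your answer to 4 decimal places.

0.3697

Let h(s) be the probability of absorption at square E starting from transient state s. Then h(square E) = 1 and h(square F) = 0. By first-step analysis:
h(square B) = 0.24·h(square B) + 0.12·h(square A) + 0.32·h(square C) + 0.16·0 + 0.16·1
h(square A) = 0.2·h(square B) + 0.2·h(square A) + 0.2·h(square C) + 0.32·0 + 0.08·1
h(square C) = 0.2·h(square B) + 0.28·h(square A) + 0.12·h(square C) + 0.24·0 + 0.16·1
Solving: h(square B) = 0.4129, h(square A) = 0.2957, h(square C) = 0.3697.
Starting from square C, the probability is 0.3697.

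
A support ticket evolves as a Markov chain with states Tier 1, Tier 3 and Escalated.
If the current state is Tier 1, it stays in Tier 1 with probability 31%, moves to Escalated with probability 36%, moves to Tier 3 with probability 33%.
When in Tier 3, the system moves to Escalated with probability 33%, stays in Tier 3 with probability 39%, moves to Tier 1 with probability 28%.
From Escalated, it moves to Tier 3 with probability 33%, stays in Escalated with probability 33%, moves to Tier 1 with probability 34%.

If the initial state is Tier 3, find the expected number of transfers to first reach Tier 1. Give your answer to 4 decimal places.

Let t(s) be the expected number of transfers to first reach Tier 1 from state s, with t(Tier 1) = 0. Conditioning on the first transfer:
t(Tier 3) = 1 + 0.39·t(Tier 3) + 0.33·t(Escalated)
t(Escalated) = 1 + 0.33·t(Tier 3) + 0.33·t(Escalated)
Solving: t(Tier 3) = 3.3356, t(Escalated) = 3.1354.
Expected transfers from Tier 3 to Tier 1: 3.3356.

3.3356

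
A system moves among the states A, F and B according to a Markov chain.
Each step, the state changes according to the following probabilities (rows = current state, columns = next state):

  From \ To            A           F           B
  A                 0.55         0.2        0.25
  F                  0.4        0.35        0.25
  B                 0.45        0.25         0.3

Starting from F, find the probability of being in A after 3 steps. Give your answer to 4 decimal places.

Propagate the distribution vector 3 steps from F.
After 0 steps: (0.0000, 1.0000, 0.0000)
After 1 step: (0.4000, 0.3500, 0.2500)
After 2 steps: (0.4725, 0.2650, 0.2625)
After 3 steps: (0.4840, 0.2529, 0.2631)
P(in A after 3 steps) = 0.4840

0.4840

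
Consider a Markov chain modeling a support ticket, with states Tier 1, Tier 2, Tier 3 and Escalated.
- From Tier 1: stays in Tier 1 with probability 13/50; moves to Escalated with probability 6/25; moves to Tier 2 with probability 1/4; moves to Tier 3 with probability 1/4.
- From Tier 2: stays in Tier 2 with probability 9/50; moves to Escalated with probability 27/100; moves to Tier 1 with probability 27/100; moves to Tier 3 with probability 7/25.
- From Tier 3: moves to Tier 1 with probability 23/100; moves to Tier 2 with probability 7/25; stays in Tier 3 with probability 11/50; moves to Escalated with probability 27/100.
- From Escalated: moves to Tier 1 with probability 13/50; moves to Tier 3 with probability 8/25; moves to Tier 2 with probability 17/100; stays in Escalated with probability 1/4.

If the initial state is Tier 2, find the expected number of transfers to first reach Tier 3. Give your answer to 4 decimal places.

Let t(s) be the expected number of transfers to first reach Tier 3 from state s, with t(Tier 3) = 0. Conditioning on the first transfer:
t(Tier 1) = 1 + 0.26·t(Tier 1) + 0.25·t(Tier 2) + 0.24·t(Escalated)
t(Tier 2) = 1 + 0.27·t(Tier 1) + 0.18·t(Tier 2) + 0.27·t(Escalated)
t(Escalated) = 1 + 0.26·t(Tier 1) + 0.17·t(Tier 2) + 0.25·t(Escalated)
Solving: t(Tier 1) = 3.6513, t(Tier 2) = 3.5419, t(Escalated) = 3.4019.
Expected transfers from Tier 2 to Tier 3: 3.5419.

3.5419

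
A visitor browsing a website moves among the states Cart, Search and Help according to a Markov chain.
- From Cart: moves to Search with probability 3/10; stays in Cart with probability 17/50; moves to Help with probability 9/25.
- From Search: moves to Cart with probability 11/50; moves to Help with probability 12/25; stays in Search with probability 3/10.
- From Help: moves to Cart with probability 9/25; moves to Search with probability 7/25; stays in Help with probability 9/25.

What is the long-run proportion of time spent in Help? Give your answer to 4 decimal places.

0.3951

Let the stationary distribution be π with π = πP and π_1 + π_2 + π_3 = 1.
π_1 = 0.34·π_1 + 0.22·π_2 + 0.36·π_3
π_2 = 0.3·π_1 + 0.3·π_2 + 0.28·π_3
Solving with the normalization constraint gives π = (0.3128, 0.2921, 0.3951).
So the stationary probability of Help is 0.3951.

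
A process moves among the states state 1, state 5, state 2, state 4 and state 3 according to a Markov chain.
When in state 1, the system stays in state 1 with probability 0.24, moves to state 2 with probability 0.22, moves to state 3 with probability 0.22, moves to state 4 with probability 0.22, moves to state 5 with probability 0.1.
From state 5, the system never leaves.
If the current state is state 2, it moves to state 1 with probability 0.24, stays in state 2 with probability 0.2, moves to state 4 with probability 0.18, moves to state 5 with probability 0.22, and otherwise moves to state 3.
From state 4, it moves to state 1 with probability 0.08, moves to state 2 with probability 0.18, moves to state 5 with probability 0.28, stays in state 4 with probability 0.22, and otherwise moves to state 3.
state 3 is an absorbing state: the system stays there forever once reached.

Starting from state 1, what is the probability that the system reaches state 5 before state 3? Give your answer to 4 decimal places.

0.4349

Let h(s) be the probability of absorption at state 5 starting from transient state s. Then h(state 5) = 1 and h(state 3) = 0. By first-step analysis:
h(state 1) = 0.24·h(state 1) + 0.1·1 + 0.22·h(state 2) + 0.22·h(state 4) + 0.22·0
h(state 2) = 0.24·h(state 1) + 0.22·1 + 0.2·h(state 2) + 0.18·h(state 4) + 0.16·0
h(state 4) = 0.08·h(state 1) + 0.28·1 + 0.18·h(state 2) + 0.22·h(state 4) + 0.24·0
Solving: h(state 1) = 0.4349, h(state 2) = 0.5235, h(state 4) = 0.5244.
Starting from state 1, the probability is 0.4349.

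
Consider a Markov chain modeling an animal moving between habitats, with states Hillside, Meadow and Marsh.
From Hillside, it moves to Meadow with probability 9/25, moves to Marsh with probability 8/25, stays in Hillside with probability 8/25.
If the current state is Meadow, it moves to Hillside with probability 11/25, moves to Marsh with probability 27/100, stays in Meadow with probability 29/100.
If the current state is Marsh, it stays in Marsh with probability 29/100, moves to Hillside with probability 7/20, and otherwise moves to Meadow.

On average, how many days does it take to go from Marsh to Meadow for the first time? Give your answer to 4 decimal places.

Let t(s) be the expected number of days to first reach Meadow from state s, with t(Meadow) = 0. Conditioning on the first day:
t(Hillside) = 1 + 0.32·t(Hillside) + 0.32·t(Marsh)
t(Marsh) = 1 + 0.35·t(Hillside) + 0.29·t(Marsh)
Solving: t(Hillside) = 2.7778, t(Marsh) = 2.7778.
Expected days from Marsh to Meadow: 2.7778.

2.7778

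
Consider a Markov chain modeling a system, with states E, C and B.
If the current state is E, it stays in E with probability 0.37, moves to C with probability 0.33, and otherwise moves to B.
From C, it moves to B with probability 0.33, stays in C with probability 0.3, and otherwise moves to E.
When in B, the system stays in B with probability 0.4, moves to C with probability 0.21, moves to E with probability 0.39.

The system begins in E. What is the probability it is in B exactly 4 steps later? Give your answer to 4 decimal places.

Propagate the distribution vector 4 steps from E.
After 0 steps: (1.0000, 0.0000, 0.0000)
After 1 step: (0.3700, 0.3300, 0.3000)
After 2 steps: (0.3760, 0.2841, 0.3399)
After 3 steps: (0.3768, 0.2807, 0.3425)
After 4 steps: (0.3769, 0.2805, 0.3427)
P(in B after 4 steps) = 0.3427

0.3427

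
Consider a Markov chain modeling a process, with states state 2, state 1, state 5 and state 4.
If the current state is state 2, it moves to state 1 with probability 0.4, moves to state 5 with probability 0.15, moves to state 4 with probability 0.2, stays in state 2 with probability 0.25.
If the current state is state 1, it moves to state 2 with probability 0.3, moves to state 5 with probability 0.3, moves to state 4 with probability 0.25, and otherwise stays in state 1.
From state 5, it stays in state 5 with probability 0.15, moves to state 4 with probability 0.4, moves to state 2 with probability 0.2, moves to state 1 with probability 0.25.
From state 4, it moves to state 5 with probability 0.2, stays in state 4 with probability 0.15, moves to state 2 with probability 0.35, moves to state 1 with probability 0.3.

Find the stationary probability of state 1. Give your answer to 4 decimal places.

0.2762

Let the stationary distribution be π with π = πP and π_1 + π_2 + π_3 + π_4 = 1.
π_1 = 0.25·π_1 + 0.3·π_2 + 0.2·π_3 + 0.35·π_4
π_2 = 0.4·π_1 + 0.15·π_2 + 0.25·π_3 + 0.3·π_4
π_3 = 0.15·π_1 + 0.3·π_2 + 0.15·π_3 + 0.2·π_4
Solving with the normalization constraint gives π = (0.2779, 0.2762, 0.2035, 0.2424).
So the stationary probability of state 1 is 0.2762.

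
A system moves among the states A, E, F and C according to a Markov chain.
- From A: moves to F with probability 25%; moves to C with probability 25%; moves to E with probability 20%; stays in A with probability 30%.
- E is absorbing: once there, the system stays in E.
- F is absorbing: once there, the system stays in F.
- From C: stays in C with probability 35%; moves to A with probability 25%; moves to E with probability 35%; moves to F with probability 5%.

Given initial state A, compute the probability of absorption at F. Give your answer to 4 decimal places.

Let h(s) be the probability of absorption at F starting from transient state s. Then h(F) = 1 and h(E) = 0. By first-step analysis:
h(A) = 0.3·h(A) + 0.2·0 + 0.25·1 + 0.25·h(C)
h(C) = 0.25·h(A) + 0.35·0 + 0.05·1 + 0.35·h(C)
Solving: h(A) = 0.4459, h(C) = 0.2484.
Starting from A, the probability is 0.4459.

0.4459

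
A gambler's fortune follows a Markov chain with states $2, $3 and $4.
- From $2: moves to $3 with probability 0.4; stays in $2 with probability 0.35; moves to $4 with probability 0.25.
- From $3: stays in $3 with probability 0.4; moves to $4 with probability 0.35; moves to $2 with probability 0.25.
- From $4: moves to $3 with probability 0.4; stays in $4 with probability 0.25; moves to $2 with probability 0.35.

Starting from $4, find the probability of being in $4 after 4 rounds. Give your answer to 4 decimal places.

0.2900

Propagate the distribution vector 4 rounds from $4.
After 0 rounds: (0.0000, 0.0000, 1.0000)
After 1 round: (0.3500, 0.4000, 0.2500)
After 2 rounds: (0.3100, 0.4000, 0.2900)
After 3 rounds: (0.3100, 0.4000, 0.2900)
After 4 rounds: (0.3100, 0.4000, 0.2900)
P(in $4 after 4 rounds) = 0.2900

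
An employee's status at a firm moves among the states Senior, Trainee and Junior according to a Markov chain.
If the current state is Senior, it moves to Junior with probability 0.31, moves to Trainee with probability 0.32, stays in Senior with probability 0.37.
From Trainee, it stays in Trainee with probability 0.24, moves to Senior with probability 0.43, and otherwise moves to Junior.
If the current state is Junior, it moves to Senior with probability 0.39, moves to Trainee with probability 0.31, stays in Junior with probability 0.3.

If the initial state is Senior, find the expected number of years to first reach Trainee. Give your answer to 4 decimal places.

3.1553

Let t(s) be the expected number of years to first reach Trainee from state s, with t(Trainee) = 0. Conditioning on the first year:
t(Senior) = 1 + 0.37·t(Senior) + 0.31·t(Junior)
t(Junior) = 1 + 0.39·t(Senior) + 0.3·t(Junior)
Solving: t(Senior) = 3.1553, t(Junior) = 3.1865.
Expected years from Senior to Trainee: 3.1553.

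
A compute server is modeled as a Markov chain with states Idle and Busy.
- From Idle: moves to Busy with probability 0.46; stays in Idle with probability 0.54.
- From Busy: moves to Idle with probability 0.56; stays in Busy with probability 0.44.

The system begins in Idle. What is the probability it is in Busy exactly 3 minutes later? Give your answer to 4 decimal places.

0.4510

Propagate the distribution vector 3 minutes from Idle.
After 0 minutes: (1.0000, 0.0000)
After 1 minute: (0.5400, 0.4600)
After 2 minutes: (0.5492, 0.4508)
After 3 minutes: (0.5490, 0.4510)
P(in Busy after 3 minutes) = 0.4510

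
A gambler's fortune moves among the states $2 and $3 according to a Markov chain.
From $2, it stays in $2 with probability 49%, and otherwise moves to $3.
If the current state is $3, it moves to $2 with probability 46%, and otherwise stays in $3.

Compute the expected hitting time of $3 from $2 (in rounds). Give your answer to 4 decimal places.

1.9608

Let t(s) be the expected number of rounds to first reach $3 from state s, with t($3) = 0. Conditioning on the first round:
t($2) = 1 + 0.49·t($2)
Solving: t($2) = 1.9608.
Expected rounds from $2 to $3: 1.9608.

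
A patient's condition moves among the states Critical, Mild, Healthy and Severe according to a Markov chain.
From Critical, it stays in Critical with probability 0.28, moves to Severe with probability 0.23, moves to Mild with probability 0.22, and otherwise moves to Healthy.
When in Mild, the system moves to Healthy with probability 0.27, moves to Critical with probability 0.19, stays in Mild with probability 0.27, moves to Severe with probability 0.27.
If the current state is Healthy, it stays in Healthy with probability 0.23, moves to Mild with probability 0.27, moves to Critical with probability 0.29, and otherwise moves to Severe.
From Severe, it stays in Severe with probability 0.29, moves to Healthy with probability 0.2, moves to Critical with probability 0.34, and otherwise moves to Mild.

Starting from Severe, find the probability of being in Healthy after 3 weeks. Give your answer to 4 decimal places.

0.2428

Propagate the distribution vector 3 weeks from Severe.
After 0 weeks: (0.0000, 0.0000, 0.0000, 1.0000)
After 1 week: (0.3400, 0.1700, 0.2000, 0.2900)
After 2 weeks: (0.2841, 0.2240, 0.2417, 0.2502)
After 3 weeks: (0.2773, 0.2308, 0.2428, 0.2491)
P(in Healthy after 3 weeks) = 0.2428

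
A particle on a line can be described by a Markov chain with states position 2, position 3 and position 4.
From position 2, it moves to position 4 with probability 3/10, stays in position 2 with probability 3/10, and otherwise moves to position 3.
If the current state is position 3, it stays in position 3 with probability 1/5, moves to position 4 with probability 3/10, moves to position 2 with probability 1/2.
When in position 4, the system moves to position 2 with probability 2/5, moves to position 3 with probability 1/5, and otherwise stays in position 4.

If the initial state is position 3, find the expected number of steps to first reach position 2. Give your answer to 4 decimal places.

2.1429

Let t(s) be the expected number of steps to first reach position 2 from state s, with t(position 2) = 0. Conditioning on the first step:
t(position 3) = 1 + 0.2·t(position 3) + 0.3·t(position 4)
t(position 4) = 1 + 0.2·t(position 3) + 0.4·t(position 4)
Solving: t(position 3) = 2.1429, t(position 4) = 2.3810.
Expected steps from position 3 to position 2: 2.1429.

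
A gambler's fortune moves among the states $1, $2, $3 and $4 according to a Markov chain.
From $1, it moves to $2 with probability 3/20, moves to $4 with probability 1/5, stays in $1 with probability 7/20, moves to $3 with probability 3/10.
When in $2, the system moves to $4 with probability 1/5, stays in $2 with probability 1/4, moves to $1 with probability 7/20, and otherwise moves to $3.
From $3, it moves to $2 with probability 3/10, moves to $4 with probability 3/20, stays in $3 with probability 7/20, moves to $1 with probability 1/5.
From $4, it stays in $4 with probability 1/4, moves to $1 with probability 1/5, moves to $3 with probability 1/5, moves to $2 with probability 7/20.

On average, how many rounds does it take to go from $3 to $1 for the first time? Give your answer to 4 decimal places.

Let t(s) be the expected number of rounds to first reach $1 from state s, with t($1) = 0. Conditioning on the first round:
t($2) = 1 + 0.25·t($2) + 0.2·t($3) + 0.2·t($4)
t($3) = 1 + 0.3·t($2) + 0.35·t($3) + 0.15·t($4)
t($4) = 1 + 0.35·t($2) + 0.2·t($3) + 0.25·t($4)
Solving: t($2) = 3.5090, t($3) = 4.0956, t($4) = 4.0630.
Expected rounds from $3 to $1: 4.0956.

4.0956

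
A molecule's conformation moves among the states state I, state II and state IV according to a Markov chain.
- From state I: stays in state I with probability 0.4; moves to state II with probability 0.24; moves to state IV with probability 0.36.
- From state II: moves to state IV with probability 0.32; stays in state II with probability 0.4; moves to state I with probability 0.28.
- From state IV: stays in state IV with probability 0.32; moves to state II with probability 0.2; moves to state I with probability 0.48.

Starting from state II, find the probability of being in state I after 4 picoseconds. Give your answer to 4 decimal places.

0.3940

Propagate the distribution vector 4 picoseconds from state II.
After 0 picoseconds: (0.0000, 1.0000, 0.0000)
After 1 picosecond: (0.2800, 0.4000, 0.3200)
After 2 picoseconds: (0.3776, 0.2912, 0.3312)
After 3 picoseconds: (0.3916, 0.2733, 0.3351)
After 4 picoseconds: (0.3940, 0.2703, 0.3357)
P(in state I after 4 picoseconds) = 0.3940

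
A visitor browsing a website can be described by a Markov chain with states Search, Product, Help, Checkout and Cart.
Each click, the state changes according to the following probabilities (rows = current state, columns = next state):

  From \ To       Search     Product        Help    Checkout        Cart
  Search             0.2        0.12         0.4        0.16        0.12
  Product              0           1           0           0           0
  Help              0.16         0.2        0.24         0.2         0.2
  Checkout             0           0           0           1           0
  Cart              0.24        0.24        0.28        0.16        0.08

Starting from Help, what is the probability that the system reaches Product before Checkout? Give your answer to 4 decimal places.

0.5080

Let h(s) be the probability of absorption at Product starting from transient state s. Then h(Product) = 1 and h(Checkout) = 0. By first-step analysis:
h(Search) = 0.2·h(Search) + 0.12·1 + 0.4·h(Help) + 0.16·0 + 0.12·h(Cart)
h(Help) = 0.16·h(Search) + 0.2·1 + 0.24·h(Help) + 0.2·0 + 0.2·h(Cart)
h(Cart) = 0.24·h(Search) + 0.24·1 + 0.28·h(Help) + 0.16·0 + 0.08·h(Cart)
Solving: h(Search) = 0.4853, h(Help) = 0.5080, h(Cart) = 0.5421.
Starting from Help, the probability is 0.5080.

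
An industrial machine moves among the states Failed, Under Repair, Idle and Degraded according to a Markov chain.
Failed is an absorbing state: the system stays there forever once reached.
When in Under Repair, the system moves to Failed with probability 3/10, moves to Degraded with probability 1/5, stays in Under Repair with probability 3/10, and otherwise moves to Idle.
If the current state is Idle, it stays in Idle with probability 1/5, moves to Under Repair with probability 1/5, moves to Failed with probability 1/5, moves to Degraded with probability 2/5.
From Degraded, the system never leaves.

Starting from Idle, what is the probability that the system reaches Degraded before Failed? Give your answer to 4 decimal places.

Let h(s) be the probability of absorption at Degraded starting from transient state s. Then h(Degraded) = 1 and h(Failed) = 0. By first-step analysis:
h(Under Repair) = 0.3·0 + 0.3·h(Under Repair) + 0.2·h(Idle) + 0.2·1
h(Idle) = 0.2·0 + 0.2·h(Under Repair) + 0.2·h(Idle) + 0.4·1
Solving: h(Under Repair) = 0.4615, h(Idle) = 0.6154.
Starting from Idle, the probability is 0.6154.

0.6154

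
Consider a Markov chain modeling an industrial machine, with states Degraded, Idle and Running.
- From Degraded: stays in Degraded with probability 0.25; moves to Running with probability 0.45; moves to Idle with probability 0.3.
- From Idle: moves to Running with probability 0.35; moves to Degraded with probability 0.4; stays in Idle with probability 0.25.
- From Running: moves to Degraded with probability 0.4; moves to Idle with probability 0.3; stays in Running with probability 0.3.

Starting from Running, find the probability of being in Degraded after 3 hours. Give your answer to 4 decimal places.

Propagate the distribution vector 3 hours from Running.
After 0 hours: (0.0000, 0.0000, 1.0000)
After 1 hour: (0.4000, 0.3000, 0.3000)
After 2 hours: (0.3400, 0.2850, 0.3750)
After 3 hours: (0.3490, 0.2858, 0.3653)
P(in Degraded after 3 hours) = 0.3490

0.3490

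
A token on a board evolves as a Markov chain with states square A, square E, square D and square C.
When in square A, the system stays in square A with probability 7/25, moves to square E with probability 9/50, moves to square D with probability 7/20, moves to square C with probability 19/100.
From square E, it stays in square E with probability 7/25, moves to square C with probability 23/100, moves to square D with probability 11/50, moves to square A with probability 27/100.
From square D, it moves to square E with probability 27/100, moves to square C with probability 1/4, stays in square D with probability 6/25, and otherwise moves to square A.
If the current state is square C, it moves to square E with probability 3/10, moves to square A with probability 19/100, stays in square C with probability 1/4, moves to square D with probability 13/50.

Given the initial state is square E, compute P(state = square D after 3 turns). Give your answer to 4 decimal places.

0.2667

Propagate the distribution vector 3 turns from square E.
After 0 turns: (0.0000, 1.0000, 0.0000, 0.0000)
After 1 turn: (0.2700, 0.2800, 0.2200, 0.2300)
After 2 turns: (0.2477, 0.2554, 0.2687, 0.2282)
After 3 turns: (0.2462, 0.2571, 0.2667, 0.2300)
P(in square D after 3 turns) = 0.2667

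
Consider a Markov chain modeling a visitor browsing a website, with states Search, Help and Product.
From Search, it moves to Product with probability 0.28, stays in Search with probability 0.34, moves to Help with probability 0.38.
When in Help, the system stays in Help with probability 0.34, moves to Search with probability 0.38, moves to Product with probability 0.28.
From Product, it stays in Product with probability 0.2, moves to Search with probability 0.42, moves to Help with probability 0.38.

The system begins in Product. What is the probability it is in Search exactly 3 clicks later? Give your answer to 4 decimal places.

0.3757

Propagate the distribution vector 3 clicks from Product.
After 0 clicks: (0.0000, 0.0000, 1.0000)
After 1 click: (0.4200, 0.3800, 0.2000)
After 2 clicks: (0.3712, 0.3648, 0.2640)
After 3 clicks: (0.3757, 0.3654, 0.2589)
P(in Search after 3 clicks) = 0.3757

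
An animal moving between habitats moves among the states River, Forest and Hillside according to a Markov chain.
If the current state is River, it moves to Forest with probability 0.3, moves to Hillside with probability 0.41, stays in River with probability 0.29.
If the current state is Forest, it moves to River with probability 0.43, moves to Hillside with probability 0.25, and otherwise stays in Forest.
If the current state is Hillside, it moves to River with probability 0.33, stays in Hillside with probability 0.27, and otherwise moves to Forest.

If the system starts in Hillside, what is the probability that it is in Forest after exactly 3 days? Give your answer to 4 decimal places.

Propagate the distribution vector 3 days from Hillside.
After 0 days: (0.0000, 0.0000, 1.0000)
After 1 day: (0.3300, 0.4000, 0.2700)
After 2 days: (0.3568, 0.3350, 0.3082)
After 3 days: (0.3492, 0.3375, 0.3133)
P(in Forest after 3 days) = 0.3375

0.3375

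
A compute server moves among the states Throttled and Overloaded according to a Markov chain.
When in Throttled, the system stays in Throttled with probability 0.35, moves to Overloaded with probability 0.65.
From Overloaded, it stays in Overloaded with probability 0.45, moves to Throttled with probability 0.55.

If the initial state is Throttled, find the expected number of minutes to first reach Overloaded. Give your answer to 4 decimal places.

Let t(s) be the expected number of minutes to first reach Overloaded from state s, with t(Overloaded) = 0. Conditioning on the first minute:
t(Throttled) = 1 + 0.35·t(Throttled)
Solving: t(Throttled) = 1.5385.
Expected minutes from Throttled to Overloaded: 1.5385.

1.5385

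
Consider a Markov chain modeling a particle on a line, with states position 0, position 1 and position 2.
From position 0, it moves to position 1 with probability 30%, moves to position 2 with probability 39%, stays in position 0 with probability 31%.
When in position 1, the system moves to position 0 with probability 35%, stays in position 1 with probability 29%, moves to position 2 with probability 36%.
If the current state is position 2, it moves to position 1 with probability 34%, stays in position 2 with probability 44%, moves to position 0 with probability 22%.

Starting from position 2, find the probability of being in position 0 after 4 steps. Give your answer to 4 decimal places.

Propagate the distribution vector 4 steps from position 2.
After 0 steps: (0.0000, 0.0000, 1.0000)
After 1 step: (0.2200, 0.3400, 0.4400)
After 2 steps: (0.2840, 0.3142, 0.4018)
After 3 steps: (0.2864, 0.3129, 0.4007)
After 4 steps: (0.2865, 0.3129, 0.4006)
P(in position 0 after 4 steps) = 0.2865

0.2865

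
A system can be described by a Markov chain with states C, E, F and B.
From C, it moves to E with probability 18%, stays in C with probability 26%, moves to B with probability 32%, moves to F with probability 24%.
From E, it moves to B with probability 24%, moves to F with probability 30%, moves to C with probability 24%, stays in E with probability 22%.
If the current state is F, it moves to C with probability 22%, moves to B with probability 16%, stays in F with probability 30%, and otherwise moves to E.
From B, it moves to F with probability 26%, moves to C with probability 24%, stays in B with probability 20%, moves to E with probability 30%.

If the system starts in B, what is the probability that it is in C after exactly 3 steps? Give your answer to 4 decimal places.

Propagate the distribution vector 3 steps from B.
After 0 steps: (0.0000, 0.0000, 0.0000, 1.0000)
After 1 step: (0.2400, 0.3000, 0.2600, 0.2000)
After 2 steps: (0.2396, 0.2524, 0.2776, 0.2304)
After 3 steps: (0.2392, 0.2566, 0.2764, 0.2277)
P(in C after 3 steps) = 0.2392

0.2392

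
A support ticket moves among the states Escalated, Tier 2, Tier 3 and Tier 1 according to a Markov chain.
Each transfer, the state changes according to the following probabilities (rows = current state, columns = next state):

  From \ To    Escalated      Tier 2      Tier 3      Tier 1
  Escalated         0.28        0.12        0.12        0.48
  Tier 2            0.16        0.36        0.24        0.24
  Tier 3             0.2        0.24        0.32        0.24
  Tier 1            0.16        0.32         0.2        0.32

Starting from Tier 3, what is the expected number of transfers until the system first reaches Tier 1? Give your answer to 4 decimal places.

Let t(s) be the expected number of transfers to first reach Tier 1 from state s, with t(Tier 1) = 0. Conditioning on the first transfer:
t(Escalated) = 1 + 0.28·t(Escalated) + 0.12·t(Tier 2) + 0.12·t(Tier 3)
t(Tier 2) = 1 + 0.16·t(Escalated) + 0.36·t(Tier 2) + 0.24·t(Tier 3)
t(Tier 3) = 1 + 0.2·t(Escalated) + 0.24·t(Tier 2) + 0.32·t(Tier 3)
Solving: t(Escalated) = 2.5467, t(Tier 2) = 3.4940, t(Tier 3) = 3.4528.
Expected transfers from Tier 3 to Tier 1: 3.4528.

3.4528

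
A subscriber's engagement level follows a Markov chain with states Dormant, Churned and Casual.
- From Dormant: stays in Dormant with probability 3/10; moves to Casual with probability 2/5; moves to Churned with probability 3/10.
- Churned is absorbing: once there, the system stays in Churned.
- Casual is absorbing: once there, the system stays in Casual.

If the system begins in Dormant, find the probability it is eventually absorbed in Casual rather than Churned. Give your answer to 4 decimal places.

Let h(s) be the probability of absorption at Casual starting from transient state s. Then h(Casual) = 1 and h(Churned) = 0. By first-step analysis:
h(Dormant) = 0.3·h(Dormant) + 0.3·0 + 0.4·1
Solving: h(Dormant) = 0.5714.
Starting from Dormant, the probability is 0.5714.

0.5714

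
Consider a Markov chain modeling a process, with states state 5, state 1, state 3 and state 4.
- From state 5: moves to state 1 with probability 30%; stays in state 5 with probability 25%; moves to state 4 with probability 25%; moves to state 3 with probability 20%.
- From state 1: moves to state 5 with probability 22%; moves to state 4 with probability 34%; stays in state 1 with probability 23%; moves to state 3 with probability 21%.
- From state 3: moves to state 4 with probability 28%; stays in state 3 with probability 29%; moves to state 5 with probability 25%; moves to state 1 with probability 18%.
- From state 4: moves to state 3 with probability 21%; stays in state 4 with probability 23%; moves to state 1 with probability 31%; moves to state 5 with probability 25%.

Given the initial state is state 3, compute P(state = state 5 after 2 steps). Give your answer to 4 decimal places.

Propagate the distribution vector 2 steps from state 3.
After 0 steps: (0.0000, 0.0000, 1.0000, 0.0000)
After 1 step: (0.2500, 0.1800, 0.2900, 0.2800)
After 2 steps: (0.2446, 0.2554, 0.2307, 0.2693)
P(in state 5 after 2 steps) = 0.2446

0.2446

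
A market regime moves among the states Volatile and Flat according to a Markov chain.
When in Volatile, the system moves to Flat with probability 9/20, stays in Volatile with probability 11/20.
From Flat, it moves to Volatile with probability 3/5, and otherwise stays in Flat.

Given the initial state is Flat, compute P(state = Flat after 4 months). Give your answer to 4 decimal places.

0.4286

Propagate the distribution vector 4 months from Flat.
After 0 months: (0.0000, 1.0000)
After 1 month: (0.6000, 0.4000)
After 2 months: (0.5700, 0.4300)
After 3 months: (0.5715, 0.4285)
After 4 months: (0.5714, 0.4286)
P(in Flat after 4 months) = 0.4286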